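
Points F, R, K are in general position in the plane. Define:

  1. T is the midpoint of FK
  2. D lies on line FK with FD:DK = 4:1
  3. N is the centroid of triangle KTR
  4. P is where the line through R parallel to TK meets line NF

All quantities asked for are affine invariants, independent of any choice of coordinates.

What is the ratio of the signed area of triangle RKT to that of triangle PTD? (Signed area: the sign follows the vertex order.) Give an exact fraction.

[RKT]:[PTD] = -5/3

Assign F = (0, 0), R = (1, 0), K = (0, 1) — the answer is frame-independent, so this choice is without loss of generality.
1. T is the midpoint of FK ⇒ T = (0, 1/2)
2. D lies on line FK with FD:DK = 4:1 ⇒ D = (0, 4/5)
3. N is the centroid of triangle KTR ⇒ N = (1/3, 1/2)
4. P is where the line through R parallel to TK meets line NF ⇒ P = (1, 3/2)
2·[RKT] = 1/2, 2·[PTD] = -3/10
[RKT]:[PTD] = 1/2:-3/10 = -5/3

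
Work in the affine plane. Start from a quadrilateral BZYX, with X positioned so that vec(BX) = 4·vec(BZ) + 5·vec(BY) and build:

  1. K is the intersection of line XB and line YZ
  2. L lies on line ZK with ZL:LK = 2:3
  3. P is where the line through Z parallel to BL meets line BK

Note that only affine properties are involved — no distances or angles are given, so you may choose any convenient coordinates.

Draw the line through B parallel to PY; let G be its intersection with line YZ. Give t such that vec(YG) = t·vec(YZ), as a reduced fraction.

t = 8/45

Set B = (0, 0), Z = (1, 0), Y = (0, 1), X = (4, 5); any affine frame gives the same invariant.
1. K is the intersection of line XB and line YZ ⇒ K = (4/9, 5/9)
2. L lies on line ZK with ZL:LK = 2:3 ⇒ L = (7/9, 2/9)
3. P is where the line through Z parallel to BL meets line BK ⇒ P = (-8/27, -10/27)
through B parallel to PY: direction (8/27, 37/27); meets YZ at G = (8/45, 37/45)
G = Y + t·(Z−Y) with t = 8/45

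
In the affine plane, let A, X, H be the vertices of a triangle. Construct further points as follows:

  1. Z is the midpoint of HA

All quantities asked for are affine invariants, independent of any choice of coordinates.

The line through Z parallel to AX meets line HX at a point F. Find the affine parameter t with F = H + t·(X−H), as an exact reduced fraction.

Choose coordinates A = (0, 0), X = (1, 0), H = (0, 1).
1. Z is the midpoint of HA ⇒ Z = (0, 1/2)
through Z parallel to AX: direction (1, 0); meets HX at F = (1/2, 1/2)
F = H + t·(X−H) with t = 1/2

t = 1/2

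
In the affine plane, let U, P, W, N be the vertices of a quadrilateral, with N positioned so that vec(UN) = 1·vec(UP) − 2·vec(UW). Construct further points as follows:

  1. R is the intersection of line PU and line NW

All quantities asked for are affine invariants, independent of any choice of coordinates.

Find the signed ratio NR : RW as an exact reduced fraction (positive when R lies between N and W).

NR:RW = 2

Work in coordinates with U = (0, 0), P = (1, 0), W = (0, 1), N = (1, -2).
1. R is the intersection of line PU and line NW ⇒ R = (1/3, 0)
R = N + t·(W−N) with t = 2/3, so NR:RW = t:(1−t) = 2/3:1/3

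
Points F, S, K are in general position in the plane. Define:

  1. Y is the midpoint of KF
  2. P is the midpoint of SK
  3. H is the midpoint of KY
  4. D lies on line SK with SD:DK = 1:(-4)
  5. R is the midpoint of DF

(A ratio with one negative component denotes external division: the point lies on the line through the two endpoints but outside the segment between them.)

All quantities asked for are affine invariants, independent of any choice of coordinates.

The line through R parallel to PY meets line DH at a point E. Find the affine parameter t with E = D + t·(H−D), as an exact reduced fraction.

t = 2/13

Set F = (0, 0), S = (1, 0), K = (0, 1); any affine frame gives the same invariant.
1. Y is the midpoint of KF ⇒ Y = (0, 1/2)
2. P is the midpoint of SK ⇒ P = (1/2, 1/2)
3. H is the midpoint of KY ⇒ H = (0, 3/4)
4. D lies on line SK with SD:DK = 1:(-4) ⇒ D = (4/3, -1/3)
5. R is the midpoint of DF ⇒ R = (2/3, -1/6)
through R parallel to PY: direction (-1/2, 0); meets DH at E = (44/39, -1/6)
E = D + t·(H−D) with t = 2/13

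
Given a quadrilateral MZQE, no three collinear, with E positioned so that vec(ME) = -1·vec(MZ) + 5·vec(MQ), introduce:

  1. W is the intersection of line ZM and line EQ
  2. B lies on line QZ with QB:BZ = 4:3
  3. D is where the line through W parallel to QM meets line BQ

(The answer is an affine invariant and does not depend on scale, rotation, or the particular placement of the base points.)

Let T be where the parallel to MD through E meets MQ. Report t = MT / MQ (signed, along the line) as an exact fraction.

Work in coordinates with M = (0, 0), Z = (1, 0), Q = (0, 1), E = (-1, 5).
1. W is the intersection of line ZM and line EQ ⇒ W = (1/4, 0)
2. B lies on line QZ with QB:BZ = 4:3 ⇒ B = (4/7, 3/7)
3. D is where the line through W parallel to QM meets line BQ ⇒ D = (1/4, 3/4)
through E parallel to MD: direction (1/4, 3/4); meets MQ at T = (0, 8)
T = M + t·(Q−M) with t = 8

t = 8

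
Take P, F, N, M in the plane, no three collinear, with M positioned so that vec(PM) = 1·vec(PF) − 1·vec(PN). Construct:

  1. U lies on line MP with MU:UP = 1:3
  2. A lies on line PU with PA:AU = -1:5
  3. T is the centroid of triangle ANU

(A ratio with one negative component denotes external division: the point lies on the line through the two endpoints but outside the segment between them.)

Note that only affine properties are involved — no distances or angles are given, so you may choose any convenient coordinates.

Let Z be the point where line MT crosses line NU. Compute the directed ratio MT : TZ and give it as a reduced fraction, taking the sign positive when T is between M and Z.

Assign P = (0, 0), F = (1, 0), N = (0, 1), M = (1, -1) — the answer is frame-independent, so this choice is without loss of generality.
1. U lies on line MP with MU:UP = 1:3 ⇒ U = (3/4, -3/4)
2. A lies on line PU with PA:AU = -1:5 ⇒ A = (-3/16, 3/16)
3. T is the centroid of triangle ANU ⇒ T = (3/16, 7/48)
line MT meets NU at Z = (23/36, -53/108)
T = M + t·(Z−M) with t = 9/4, so MT:TZ = 9/4:-5/4

MT:TZ = -9/5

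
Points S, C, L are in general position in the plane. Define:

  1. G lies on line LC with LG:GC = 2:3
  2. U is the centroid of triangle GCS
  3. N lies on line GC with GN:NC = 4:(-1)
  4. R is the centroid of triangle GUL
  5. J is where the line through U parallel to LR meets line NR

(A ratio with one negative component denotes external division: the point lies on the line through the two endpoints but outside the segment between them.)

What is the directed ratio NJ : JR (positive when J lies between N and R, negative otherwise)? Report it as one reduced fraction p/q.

Choose coordinates S = (0, 0), C = (1, 0), L = (0, 1).
1. G lies on line LC with LG:GC = 2:3 ⇒ G = (2/5, 3/5)
2. U is the centroid of triangle GCS ⇒ U = (7/15, 1/5)
3. N lies on line GC with GN:NC = 4:(-1) ⇒ N = (6/5, -1/5)
4. R is the centroid of triangle GUL ⇒ R = (13/45, 3/5)
5. J is where the line through U parallel to LR meets line NR ⇒ J = (-2/135, 13/15)
J = N + t·(R−N) with t = 4/3, so NJ:JR = t:(1−t) = 4/3:-1/3

NJ:JR = -4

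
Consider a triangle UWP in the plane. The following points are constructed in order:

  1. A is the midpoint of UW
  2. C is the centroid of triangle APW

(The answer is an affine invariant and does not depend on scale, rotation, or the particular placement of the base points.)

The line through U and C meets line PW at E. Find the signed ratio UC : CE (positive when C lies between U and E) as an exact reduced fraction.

Set U = (0, 0), W = (1, 0), P = (0, 1); any affine frame gives the same invariant.
1. A is the midpoint of UW ⇒ A = (1/2, 0)
2. C is the centroid of triangle APW ⇒ C = (1/2, 1/3)
line UC meets PW at E = (3/5, 2/5)
C = U + t·(E−U) with t = 5/6, so UC:CE = 5/6:1/6

UC:CE = 5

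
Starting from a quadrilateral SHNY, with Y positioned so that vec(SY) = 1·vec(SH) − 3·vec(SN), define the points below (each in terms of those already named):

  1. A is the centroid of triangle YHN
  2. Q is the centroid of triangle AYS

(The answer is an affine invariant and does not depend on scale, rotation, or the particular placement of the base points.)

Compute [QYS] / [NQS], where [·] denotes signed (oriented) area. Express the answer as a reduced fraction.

Work in coordinates with S = (0, 0), H = (1, 0), N = (0, 1), Y = (1, -3).
1. A is the centroid of triangle YHN ⇒ A = (2/3, -2/3)
2. Q is the centroid of triangle AYS ⇒ Q = (5/9, -11/9)
2·[QYS] = -4/9, 2·[NQS] = -5/9
[QYS]:[NQS] = -4/9:-5/9 = 4/5

[QYS]:[NQS] = 4/5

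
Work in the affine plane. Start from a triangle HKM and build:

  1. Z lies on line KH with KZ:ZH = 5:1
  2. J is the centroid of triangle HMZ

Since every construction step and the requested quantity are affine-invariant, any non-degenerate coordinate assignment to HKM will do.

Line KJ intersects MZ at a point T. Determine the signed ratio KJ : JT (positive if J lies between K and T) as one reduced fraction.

Set H = (0, 0), K = (1, 0), M = (0, 1); any affine frame gives the same invariant.
1. Z lies on line KH with KZ:ZH = 5:1 ⇒ Z = (1/6, 0)
2. J is the centroid of triangle HMZ ⇒ J = (1/18, 1/3)
line KJ meets MZ at T = (11/96, 5/16)
J = K + t·(T−K) with t = 16/15, so KJ:JT = 16/15:-1/15

KJ:JT = -16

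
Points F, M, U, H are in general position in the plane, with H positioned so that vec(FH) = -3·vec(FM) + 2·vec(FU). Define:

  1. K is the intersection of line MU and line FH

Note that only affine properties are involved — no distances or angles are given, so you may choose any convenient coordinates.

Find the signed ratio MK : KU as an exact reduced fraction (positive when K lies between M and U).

Set F = (0, 0), M = (1, 0), U = (0, 1), H = (-3, 2); any affine frame gives the same invariant.
1. K is the intersection of line MU and line FH ⇒ K = (3, -2)
K = M + t·(U−M) with t = -2, so MK:KU = t:(1−t) = -2:3

MK:KU = -2/3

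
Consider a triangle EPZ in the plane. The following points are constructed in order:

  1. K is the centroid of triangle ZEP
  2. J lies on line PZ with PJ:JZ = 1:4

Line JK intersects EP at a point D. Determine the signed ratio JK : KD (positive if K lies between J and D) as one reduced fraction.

JK:KD = -2/5

Work in coordinates with E = (0, 0), P = (1, 0), Z = (0, 1).
1. K is the centroid of triangle ZEP ⇒ K = (1/3, 1/3)
2. J lies on line PZ with PJ:JZ = 1:4 ⇒ J = (4/5, 1/5)
line JK meets EP at D = (3/2, 0)
K = J + t·(D−J) with t = -2/3, so JK:KD = -2/3:5/3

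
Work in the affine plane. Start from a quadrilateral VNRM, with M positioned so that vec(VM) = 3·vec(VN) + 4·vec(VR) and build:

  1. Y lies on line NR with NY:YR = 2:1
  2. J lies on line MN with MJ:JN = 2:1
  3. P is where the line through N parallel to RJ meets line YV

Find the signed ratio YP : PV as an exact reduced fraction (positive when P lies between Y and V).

YP:PV = -4

Set V = (0, 0), N = (1, 0), R = (0, 1), M = (3, 4); any affine frame gives the same invariant.
1. Y lies on line NR with NY:YR = 2:1 ⇒ Y = (1/3, 2/3)
2. J lies on line MN with MJ:JN = 2:1 ⇒ J = (5/3, 4/3)
3. P is where the line through N parallel to RJ meets line YV ⇒ P = (-1/9, -2/9)
P = Y + t·(V−Y) with t = 4/3, so YP:PV = t:(1−t) = 4/3:-1/3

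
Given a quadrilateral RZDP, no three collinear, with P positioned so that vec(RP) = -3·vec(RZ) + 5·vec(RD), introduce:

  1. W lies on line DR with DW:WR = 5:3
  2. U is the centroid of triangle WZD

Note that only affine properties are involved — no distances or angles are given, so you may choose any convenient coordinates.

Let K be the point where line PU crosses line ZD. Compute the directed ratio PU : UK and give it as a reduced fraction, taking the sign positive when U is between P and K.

PU:UK = -29/5

Assign R = (0, 0), Z = (1, 0), D = (0, 1), P = (-3, 5) — the answer is frame-independent, so this choice is without loss of generality.
1. W lies on line DR with DW:WR = 5:3 ⇒ W = (0, 3/8)
2. U is the centroid of triangle WZD ⇒ U = (1/3, 11/24)
line PU meets ZD at K = (-7/29, 36/29)
U = P + t·(K−P) with t = 29/24, so PU:UK = 29/24:-5/24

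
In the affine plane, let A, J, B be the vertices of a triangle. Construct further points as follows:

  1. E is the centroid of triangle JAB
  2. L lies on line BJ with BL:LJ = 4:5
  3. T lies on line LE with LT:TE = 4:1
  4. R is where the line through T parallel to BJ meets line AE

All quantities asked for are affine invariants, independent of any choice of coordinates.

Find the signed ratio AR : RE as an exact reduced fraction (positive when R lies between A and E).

Assign A = (0, 0), J = (1, 0), B = (0, 1) — the answer is frame-independent, so this choice is without loss of generality.
1. E is the centroid of triangle JAB ⇒ E = (1/3, 1/3)
2. L lies on line BJ with BL:LJ = 4:5 ⇒ L = (4/9, 5/9)
3. T lies on line LE with LT:TE = 4:1 ⇒ T = (16/45, 17/45)
4. R is where the line through T parallel to BJ meets line AE ⇒ R = (11/30, 11/30)
R = A + t·(E−A) with t = 11/10, so AR:RE = t:(1−t) = 11/10:-1/10

AR:RE = -11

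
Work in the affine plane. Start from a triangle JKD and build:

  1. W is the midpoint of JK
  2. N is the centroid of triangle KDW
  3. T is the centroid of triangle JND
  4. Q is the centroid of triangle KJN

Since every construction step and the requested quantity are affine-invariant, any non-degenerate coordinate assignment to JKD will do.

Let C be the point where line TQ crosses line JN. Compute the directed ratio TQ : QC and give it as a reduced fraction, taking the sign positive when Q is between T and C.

Set J = (0, 0), K = (1, 0), D = (0, 1); any affine frame gives the same invariant.
1. W is the midpoint of JK ⇒ W = (1/2, 0)
2. N is the centroid of triangle KDW ⇒ N = (1/2, 1/3)
3. T is the centroid of triangle JND ⇒ T = (1/6, 4/9)
4. Q is the centroid of triangle KJN ⇒ Q = (1/2, 1/9)
line TQ meets JN at C = (11/30, 11/45)
Q = T + t·(C−T) with t = 5/3, so TQ:QC = 5/3:-2/3

TQ:QC = -5/2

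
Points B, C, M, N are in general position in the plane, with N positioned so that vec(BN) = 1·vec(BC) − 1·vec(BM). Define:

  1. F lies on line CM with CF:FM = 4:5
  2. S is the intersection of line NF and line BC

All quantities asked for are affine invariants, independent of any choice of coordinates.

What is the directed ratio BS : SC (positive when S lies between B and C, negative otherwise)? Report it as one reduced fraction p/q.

Choose coordinates B = (0, 0), C = (1, 0), M = (0, 1), N = (1, -1).
1. F lies on line CM with CF:FM = 4:5 ⇒ F = (5/9, 4/9)
2. S is the intersection of line NF and line BC ⇒ S = (9/13, 0)
S = B + t·(C−B) with t = 9/13, so BS:SC = t:(1−t) = 9/13:4/13

BS:SC = 9/4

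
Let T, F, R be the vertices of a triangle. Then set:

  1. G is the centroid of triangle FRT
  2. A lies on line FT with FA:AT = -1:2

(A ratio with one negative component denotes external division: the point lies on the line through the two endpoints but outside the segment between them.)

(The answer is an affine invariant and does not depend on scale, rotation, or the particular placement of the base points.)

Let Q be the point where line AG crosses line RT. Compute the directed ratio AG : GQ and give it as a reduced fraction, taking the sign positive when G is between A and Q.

Choose coordinates T = (0, 0), F = (1, 0), R = (0, 1).
1. G is the centroid of triangle FRT ⇒ G = (1/3, 1/3)
2. A lies on line FT with FA:AT = -1:2 ⇒ A = (2, 0)
line AG meets RT at Q = (0, 2/5)
G = A + t·(Q−A) with t = 5/6, so AG:GQ = 5/6:1/6

AG:GQ = 5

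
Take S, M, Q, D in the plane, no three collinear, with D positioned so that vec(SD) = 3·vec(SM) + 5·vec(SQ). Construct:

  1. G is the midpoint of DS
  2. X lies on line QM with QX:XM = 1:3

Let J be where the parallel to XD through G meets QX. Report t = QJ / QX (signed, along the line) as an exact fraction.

Choose coordinates S = (0, 0), M = (1, 0), Q = (0, 1), D = (3, 5).
1. G is the midpoint of DS ⇒ G = (3/2, 5/2)
2. X lies on line QM with QX:XM = 1:3 ⇒ X = (1/4, 3/4)
through G parallel to XD: direction (11/4, 17/4); meets QX at J = (9/28, 19/28)
J = Q + t·(X−Q) with t = 9/7

t = 9/7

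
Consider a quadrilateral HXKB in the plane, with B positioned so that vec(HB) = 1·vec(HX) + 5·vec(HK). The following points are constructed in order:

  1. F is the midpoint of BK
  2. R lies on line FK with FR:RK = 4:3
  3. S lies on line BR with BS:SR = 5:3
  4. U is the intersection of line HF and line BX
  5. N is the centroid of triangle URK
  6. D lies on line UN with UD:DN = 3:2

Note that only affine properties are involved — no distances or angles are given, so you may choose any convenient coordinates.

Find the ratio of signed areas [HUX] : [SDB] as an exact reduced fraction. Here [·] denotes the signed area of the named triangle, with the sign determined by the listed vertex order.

[HUX]:[SDB] = 224/11

Set H = (0, 0), X = (1, 0), K = (0, 1), B = (1, 5); any affine frame gives the same invariant.
1. F is the midpoint of BK ⇒ F = (1/2, 3)
2. R lies on line FK with FR:RK = 4:3 ⇒ R = (3/14, 13/7)
3. S lies on line BR with BS:SR = 5:3 ⇒ S = (57/112, 85/28)
4. U is the intersection of line HF and line BX ⇒ U = (1, 6)
5. N is the centroid of triangle URK ⇒ N = (17/42, 62/21)
6. D lies on line UN with UD:DN = 3:2 ⇒ D = (9/14, 146/35)
2·[HUX] = -6, 2·[SDB] = -33/112
[HUX]:[SDB] = -6:-33/112 = 224/11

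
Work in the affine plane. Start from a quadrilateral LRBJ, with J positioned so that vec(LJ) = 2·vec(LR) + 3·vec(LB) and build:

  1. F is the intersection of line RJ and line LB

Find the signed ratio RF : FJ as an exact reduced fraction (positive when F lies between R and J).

Assign L = (0, 0), R = (1, 0), B = (0, 1), J = (2, 3) — the answer is frame-independent, so this choice is without loss of generality.
1. F is the intersection of line RJ and line LB ⇒ F = (0, -3)
F = R + t·(J−R) with t = -1, so RF:FJ = t:(1−t) = -1:2

RF:FJ = -1/2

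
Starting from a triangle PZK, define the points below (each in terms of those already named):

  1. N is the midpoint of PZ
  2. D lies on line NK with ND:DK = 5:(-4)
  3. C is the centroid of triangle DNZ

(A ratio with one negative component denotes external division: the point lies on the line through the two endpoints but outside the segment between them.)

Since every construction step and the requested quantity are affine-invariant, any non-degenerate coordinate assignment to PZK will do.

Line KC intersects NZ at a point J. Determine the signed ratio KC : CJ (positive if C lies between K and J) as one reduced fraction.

KC:CJ = -2/5

Work in coordinates with P = (0, 0), Z = (1, 0), K = (0, 1).
1. N is the midpoint of PZ ⇒ N = (1/2, 0)
2. D lies on line NK with ND:DK = 5:(-4) ⇒ D = (-2, 5)
3. C is the centroid of triangle DNZ ⇒ C = (-1/6, 5/3)
line KC meets NZ at J = (1/4, 0)
C = K + t·(J−K) with t = -2/3, so KC:CJ = -2/3:5/3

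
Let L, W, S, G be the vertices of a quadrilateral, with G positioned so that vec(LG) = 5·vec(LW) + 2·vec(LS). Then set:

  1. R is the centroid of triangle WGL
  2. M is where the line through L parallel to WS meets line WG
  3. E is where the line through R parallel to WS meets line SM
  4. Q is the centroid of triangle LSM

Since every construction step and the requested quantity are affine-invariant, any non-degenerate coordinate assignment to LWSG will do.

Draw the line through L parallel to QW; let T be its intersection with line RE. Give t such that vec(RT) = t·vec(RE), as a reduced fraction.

t = -14/23

Set L = (0, 0), W = (1, 0), S = (0, 1), G = (5, 2); any affine frame gives the same invariant.
1. R is the centroid of triangle WGL ⇒ R = (2, 2/3)
2. M is where the line through L parallel to WS meets line WG ⇒ M = (1/3, -1/3)
3. E is where the line through R parallel to WS meets line SM ⇒ E = (-5/9, 29/9)
4. Q is the centroid of triangle LSM ⇒ Q = (1/9, 2/9)
through L parallel to QW: direction (8/9, -2/9); meets RE at T = (32/9, -8/9)
T = R + t·(E−R) with t = -14/23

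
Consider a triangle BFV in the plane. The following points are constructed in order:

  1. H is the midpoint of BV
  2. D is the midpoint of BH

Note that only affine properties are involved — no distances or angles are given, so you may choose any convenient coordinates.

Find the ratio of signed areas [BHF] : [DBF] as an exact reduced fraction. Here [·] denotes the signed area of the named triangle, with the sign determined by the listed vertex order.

[BHF]:[DBF] = -2

Set B = (0, 0), F = (1, 0), V = (0, 1); any affine frame gives the same invariant.
1. H is the midpoint of BV ⇒ H = (0, 1/2)
2. D is the midpoint of BH ⇒ D = (0, 1/4)
2·[BHF] = -1/2, 2·[DBF] = 1/4
[BHF]:[DBF] = -1/2:1/4 = -2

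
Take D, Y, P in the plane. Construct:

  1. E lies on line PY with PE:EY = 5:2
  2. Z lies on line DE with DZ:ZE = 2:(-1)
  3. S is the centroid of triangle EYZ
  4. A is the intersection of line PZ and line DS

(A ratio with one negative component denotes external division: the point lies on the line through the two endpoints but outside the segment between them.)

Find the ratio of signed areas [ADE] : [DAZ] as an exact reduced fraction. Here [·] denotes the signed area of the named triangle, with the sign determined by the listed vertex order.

[ADE]:[DAZ] = -1/2

Set D = (0, 0), Y = (1, 0), P = (0, 1); any affine frame gives the same invariant.
1. E lies on line PY with PE:EY = 5:2 ⇒ E = (5/7, 2/7)
2. Z lies on line DE with DZ:ZE = 2:(-1) ⇒ Z = (10/7, 4/7)
3. S is the centroid of triangle EYZ ⇒ S = (22/21, 2/7)
4. A is the intersection of line PZ and line DS ⇒ A = (110/63, 10/21)
2·[ADE] = -10/63, 2·[DAZ] = 20/63
[ADE]:[DAZ] = -10/63:20/63 = -1/2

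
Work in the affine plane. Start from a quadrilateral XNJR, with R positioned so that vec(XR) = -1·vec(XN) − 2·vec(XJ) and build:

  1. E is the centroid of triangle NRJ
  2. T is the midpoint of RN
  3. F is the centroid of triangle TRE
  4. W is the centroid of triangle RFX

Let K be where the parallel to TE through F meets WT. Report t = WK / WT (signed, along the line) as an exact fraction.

t = 1/4

Work in coordinates with X = (0, 0), N = (1, 0), J = (0, 1), R = (-1, -2).
1. E is the centroid of triangle NRJ ⇒ E = (0, -1/3)
2. T is the midpoint of RN ⇒ T = (0, -1)
3. F is the centroid of triangle TRE ⇒ F = (-1/3, -10/9)
4. W is the centroid of triangle RFX ⇒ W = (-4/9, -28/27)
through F parallel to TE: direction (0, 2/3); meets WT at K = (-1/3, -37/36)
K = W + t·(T−W) with t = 1/4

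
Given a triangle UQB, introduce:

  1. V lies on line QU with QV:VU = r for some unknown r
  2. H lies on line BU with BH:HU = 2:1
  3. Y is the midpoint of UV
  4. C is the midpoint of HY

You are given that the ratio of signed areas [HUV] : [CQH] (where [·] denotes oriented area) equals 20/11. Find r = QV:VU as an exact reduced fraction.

Assign U = (0, 0), Q = (1, 0), B = (0, 1) — the answer is frame-independent, so this choice is without loss of generality.
1. With QV:VU = r, write λ = r/(r+1) so V = Q + λ·(U−Q); V is affine-linear in λ
2. H lies on line BU with BH:HU = 2:1 ⇒ H = (0, 1/3)
3. Y is the midpoint of UV ⇒ Y is an affine combination of earlier points and hence also affine-linear in λ
4. C is the midpoint of HY ⇒ C is an affine combination of earlier points and hence also affine-linear in λ
Every point depending on V is an affine combination of V and λ-independent points, so each such coordinate is linear in λ; the λ² term in each signed area is a multiple of (U−Q)×(U−Q) = 0, so 2·[HUV] and 2·[CQH] are each linear in λ. Evaluating at λ=0 and λ=1:
  2·[HUV] = -1/3·λ + 1/3,   2·[CQH] = 1/12·λ + 1/12
So [HUV]:[CQH] = (-1/3·λ + 1/3) / (1/12·λ + 1/12). Setting this equal to 20/11:
  -1/3·λ + 1/3 = 20/11·(1/12·λ + 1/12)  ⇒  λ = 3/8
Then r = λ/(1−λ) = (3/8)/(5/8) = 3/5. Check: with r = 3/5, V = (5/8, 0) and [HUV]:[CQH] = 20/11 as required.

r = 3/5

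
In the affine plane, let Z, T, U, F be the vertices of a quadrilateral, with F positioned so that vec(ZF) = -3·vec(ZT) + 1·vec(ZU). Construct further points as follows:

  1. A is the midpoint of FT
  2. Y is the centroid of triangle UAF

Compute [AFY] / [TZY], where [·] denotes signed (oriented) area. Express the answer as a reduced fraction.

Set Z = (0, 0), T = (1, 0), U = (0, 1), F = (-3, 1); any affine frame gives the same invariant.
1. A is the midpoint of FT ⇒ A = (-1, 1/2)
2. Y is the centroid of triangle UAF ⇒ Y = (-4/3, 5/6)
2·[AFY] = -1/2, 2·[TZY] = -5/6
[AFY]:[TZY] = -1/2:-5/6 = 3/5

[AFY]:[TZY] = 3/5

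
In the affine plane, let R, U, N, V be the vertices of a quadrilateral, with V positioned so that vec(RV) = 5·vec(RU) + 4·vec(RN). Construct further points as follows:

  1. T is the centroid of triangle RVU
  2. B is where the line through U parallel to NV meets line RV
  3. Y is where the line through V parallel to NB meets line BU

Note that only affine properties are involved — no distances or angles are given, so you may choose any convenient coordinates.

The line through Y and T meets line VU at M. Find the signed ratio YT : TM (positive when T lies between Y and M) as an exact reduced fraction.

YT:TM = -11/5

Assign R = (0, 0), U = (1, 0), N = (0, 1), V = (5, 4) — the answer is frame-independent, so this choice is without loss of generality.
1. T is the centroid of triangle RVU ⇒ T = (2, 4/3)
2. B is where the line through U parallel to NV meets line RV ⇒ B = (-3, -12/5)
3. Y is where the line through V parallel to NB meets line BU ⇒ Y = (2, 3/5)
line YT meets VU at M = (2, 1)
T = Y + t·(M−Y) with t = 11/6, so YT:TM = 11/6:-5/6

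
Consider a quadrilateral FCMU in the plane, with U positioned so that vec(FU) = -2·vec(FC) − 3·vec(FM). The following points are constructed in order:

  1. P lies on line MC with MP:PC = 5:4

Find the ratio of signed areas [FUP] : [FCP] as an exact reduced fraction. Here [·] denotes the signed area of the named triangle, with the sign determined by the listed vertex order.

Set F = (0, 0), C = (1, 0), M = (0, 1), U = (-2, -3); any affine frame gives the same invariant.
1. P lies on line MC with MP:PC = 5:4 ⇒ P = (5/9, 4/9)
2·[FUP] = 7/9, 2·[FCP] = 4/9
[FUP]:[FCP] = 7/9:4/9 = 7/4

[FUP]:[FCP] = 7/4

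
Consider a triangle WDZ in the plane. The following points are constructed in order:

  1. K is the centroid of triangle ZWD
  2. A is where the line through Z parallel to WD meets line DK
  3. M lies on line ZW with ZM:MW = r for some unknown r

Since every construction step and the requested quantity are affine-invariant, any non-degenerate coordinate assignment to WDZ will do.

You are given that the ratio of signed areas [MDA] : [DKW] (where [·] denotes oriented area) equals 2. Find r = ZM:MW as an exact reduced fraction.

Assign W = (0, 0), D = (1, 0), Z = (0, 1) — the answer is frame-independent, so this choice is without loss of generality.
1. K is the centroid of triangle ZWD ⇒ K = (1/3, 1/3)
2. A is where the line through Z parallel to WD meets line DK ⇒ A = (-1, 1)
3. With ZM:MW = r, write λ = r/(r+1) so M = Z + λ·(W−Z); M is affine-linear in λ
Every point depending on M is an affine combination of M and λ-independent points, so each such coordinate is linear in λ; the λ² term in each signed area is a multiple of (W−Z)×(W−Z) = 0, so 2·[MDA] and 2·[DKW] are each linear in λ. Evaluating at λ=0 and λ=1:
  2·[MDA] = 2·λ − 1,   2·[DKW] = 1/3
So [MDA]:[DKW] = (2·λ − 1) / (1/3). Setting this equal to 2:
  2·λ − 1 = 2·(1/3)  ⇒  λ = 5/6
Then r = λ/(1−λ) = (5/6)/(1/6) = 5. Check: with r = 5, M = (0, 1/6) and [MDA]:[DKW] = 2 as required.

r = 5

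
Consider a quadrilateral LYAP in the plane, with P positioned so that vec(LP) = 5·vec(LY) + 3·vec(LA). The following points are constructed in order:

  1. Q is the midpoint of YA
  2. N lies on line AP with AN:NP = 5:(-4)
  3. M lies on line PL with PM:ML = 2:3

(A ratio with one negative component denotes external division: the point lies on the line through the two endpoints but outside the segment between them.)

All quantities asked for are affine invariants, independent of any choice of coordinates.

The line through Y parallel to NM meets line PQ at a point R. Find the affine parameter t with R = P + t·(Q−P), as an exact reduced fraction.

Assign L = (0, 0), Y = (1, 0), A = (0, 1), P = (5, 3) — the answer is frame-independent, so this choice is without loss of generality.
1. Q is the midpoint of YA ⇒ Q = (1/2, 1/2)
2. N lies on line AP with AN:NP = 5:(-4) ⇒ N = (25, 11)
3. M lies on line PL with PM:ML = 2:3 ⇒ M = (3, 9/5)
through Y parallel to NM: direction (-22, -46/5); meets PQ at R = (-317/68, -161/68)
R = P + t·(Q−P) with t = 73/34

t = 73/34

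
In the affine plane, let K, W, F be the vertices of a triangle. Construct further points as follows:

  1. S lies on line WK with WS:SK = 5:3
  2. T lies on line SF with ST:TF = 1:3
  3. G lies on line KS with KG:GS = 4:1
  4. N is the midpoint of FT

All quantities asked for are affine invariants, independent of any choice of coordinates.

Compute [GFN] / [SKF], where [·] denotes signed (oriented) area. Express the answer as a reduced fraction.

Set K = (0, 0), W = (1, 0), F = (0, 1); any affine frame gives the same invariant.
1. S lies on line WK with WS:SK = 5:3 ⇒ S = (3/8, 0)
2. T lies on line SF with ST:TF = 1:3 ⇒ T = (9/32, 1/4)
3. G lies on line KS with KG:GS = 4:1 ⇒ G = (3/10, 0)
4. N is the midpoint of FT ⇒ N = (9/64, 5/8)
2·[GFN] = -9/320, 2·[SKF] = -3/8
[GFN]:[SKF] = -9/320:-3/8 = 3/40

[GFN]:[SKF] = 3/40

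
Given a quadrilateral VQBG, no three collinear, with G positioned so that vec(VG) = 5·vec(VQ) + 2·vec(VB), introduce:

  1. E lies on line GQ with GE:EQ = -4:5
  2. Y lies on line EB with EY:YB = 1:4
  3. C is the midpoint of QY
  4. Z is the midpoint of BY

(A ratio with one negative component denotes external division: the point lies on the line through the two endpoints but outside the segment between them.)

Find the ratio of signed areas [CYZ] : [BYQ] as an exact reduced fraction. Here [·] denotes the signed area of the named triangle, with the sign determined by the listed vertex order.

[CYZ]:[BYQ] = -1/4

Set V = (0, 0), Q = (1, 0), B = (0, 1), G = (5, 2); any affine frame gives the same invariant.
1. E lies on line GQ with GE:EQ = -4:5 ⇒ E = (21, 10)
2. Y lies on line EB with EY:YB = 1:4 ⇒ Y = (84/5, 41/5)
3. C is the midpoint of QY ⇒ C = (89/10, 41/10)
4. Z is the midpoint of BY ⇒ Z = (42/5, 23/5)
2·[CYZ] = 6, 2·[BYQ] = -24
[CYZ]:[BYQ] = 6:-24 = -1/4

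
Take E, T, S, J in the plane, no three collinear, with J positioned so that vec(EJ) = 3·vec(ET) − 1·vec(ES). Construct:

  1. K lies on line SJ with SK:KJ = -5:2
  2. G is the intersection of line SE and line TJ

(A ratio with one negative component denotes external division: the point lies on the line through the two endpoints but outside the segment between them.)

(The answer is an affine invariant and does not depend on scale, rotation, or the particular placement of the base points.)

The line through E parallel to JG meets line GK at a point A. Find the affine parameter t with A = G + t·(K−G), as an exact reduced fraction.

Choose coordinates E = (0, 0), T = (1, 0), S = (0, 1), J = (3, -1).
1. K lies on line SJ with SK:KJ = -5:2 ⇒ K = (5, -7/3)
2. G is the intersection of line SE and line TJ ⇒ G = (0, 1/2)
through E parallel to JG: direction (-3, 3/2); meets GK at A = (15/2, -15/4)
A = G + t·(K−G) with t = 3/2

t = 3/2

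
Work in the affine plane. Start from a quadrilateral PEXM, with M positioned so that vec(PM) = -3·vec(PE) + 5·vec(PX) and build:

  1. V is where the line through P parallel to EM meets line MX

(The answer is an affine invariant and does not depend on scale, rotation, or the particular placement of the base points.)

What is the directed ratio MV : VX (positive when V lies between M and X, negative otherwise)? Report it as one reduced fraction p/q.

MV:VX = -5/4

Choose coordinates P = (0, 0), E = (1, 0), X = (0, 1), M = (-3, 5).
1. V is where the line through P parallel to EM meets line MX ⇒ V = (12, -15)
V = M + t·(X−M) with t = 5, so MV:VX = t:(1−t) = 5:-4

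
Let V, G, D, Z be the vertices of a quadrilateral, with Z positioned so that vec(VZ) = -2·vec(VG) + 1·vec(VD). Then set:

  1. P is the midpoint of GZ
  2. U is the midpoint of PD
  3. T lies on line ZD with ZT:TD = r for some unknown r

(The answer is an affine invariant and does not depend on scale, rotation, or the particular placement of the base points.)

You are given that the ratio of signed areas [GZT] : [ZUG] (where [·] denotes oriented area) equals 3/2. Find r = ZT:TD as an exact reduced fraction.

r = 3

Assign V = (0, 0), G = (1, 0), D = (0, 1), Z = (-2, 1) — the answer is frame-independent, so this choice is without loss of generality.
1. P is the midpoint of GZ ⇒ P = (-1/2, 1/2)
2. U is the midpoint of PD ⇒ U = (-1/4, 3/4)
3. With ZT:TD = r, write λ = r/(r+1) so T = Z + λ·(D−Z); T is affine-linear in λ
Every point depending on T is an affine combination of T and λ-independent points, so each such coordinate is linear in λ; the λ² term in each signed area is a multiple of (D−Z)×(D−Z) = 0, so 2·[GZT] and 2·[ZUG] are each linear in λ. Evaluating at λ=0 and λ=1:
  2·[GZT] = -2·λ,   2·[ZUG] = -1
So [GZT]:[ZUG] = (-2·λ) / (-1). Setting this equal to 3/2:
  -2·λ = 3/2·(-1)  ⇒  λ = 3/4
Then r = λ/(1−λ) = (3/4)/(1/4) = 3. Check: with r = 3, T = (-1/2, 1) and [GZT]:[ZUG] = 3/2 as required.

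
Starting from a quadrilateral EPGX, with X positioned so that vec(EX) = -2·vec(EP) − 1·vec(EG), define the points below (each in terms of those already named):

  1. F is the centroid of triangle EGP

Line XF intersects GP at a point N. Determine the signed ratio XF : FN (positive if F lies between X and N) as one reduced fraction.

Choose coordinates E = (0, 0), P = (1, 0), G = (0, 1), X = (-2, -1).
1. F is the centroid of triangle EGP ⇒ F = (1/3, 1/3)
line XF meets GP at N = (6/11, 5/11)
F = X + t·(N−X) with t = 11/12, so XF:FN = 11/12:1/12

XF:FN = 11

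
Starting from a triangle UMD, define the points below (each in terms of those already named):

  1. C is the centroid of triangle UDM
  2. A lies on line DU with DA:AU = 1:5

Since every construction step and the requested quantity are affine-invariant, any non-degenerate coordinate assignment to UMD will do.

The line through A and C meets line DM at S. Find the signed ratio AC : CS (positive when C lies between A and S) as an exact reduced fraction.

AC:CS = -1/2

Assign U = (0, 0), M = (1, 0), D = (0, 1) — the answer is frame-independent, so this choice is without loss of generality.
1. C is the centroid of triangle UDM ⇒ C = (1/3, 1/3)
2. A lies on line DU with DA:AU = 1:5 ⇒ A = (0, 5/6)
line AC meets DM at S = (-1/3, 4/3)
C = A + t·(S−A) with t = -1, so AC:CS = -1:2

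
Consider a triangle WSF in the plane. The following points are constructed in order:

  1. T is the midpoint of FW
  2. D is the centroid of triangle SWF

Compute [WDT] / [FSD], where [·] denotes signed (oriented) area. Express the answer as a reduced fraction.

Work in coordinates with W = (0, 0), S = (1, 0), F = (0, 1).
1. T is the midpoint of FW ⇒ T = (0, 1/2)
2. D is the centroid of triangle SWF ⇒ D = (1/3, 1/3)
2·[WDT] = 1/6, 2·[FSD] = -1/3
[WDT]:[FSD] = 1/6:-1/3 = -1/2

[WDT]:[FSD] = -1/2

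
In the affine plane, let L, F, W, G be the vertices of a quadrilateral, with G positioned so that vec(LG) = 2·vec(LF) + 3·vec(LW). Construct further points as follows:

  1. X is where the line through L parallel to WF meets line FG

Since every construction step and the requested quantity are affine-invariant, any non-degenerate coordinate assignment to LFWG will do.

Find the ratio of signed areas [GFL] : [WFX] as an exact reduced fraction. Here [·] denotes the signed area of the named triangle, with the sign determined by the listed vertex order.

[GFL]:[WFX] = 3

Set L = (0, 0), F = (1, 0), W = (0, 1), G = (2, 3); any affine frame gives the same invariant.
1. X is where the line through L parallel to WF meets line FG ⇒ X = (3/4, -3/4)
2·[GFL] = -3, 2·[WFX] = -1
[GFL]:[WFX] = -3:-1 = 3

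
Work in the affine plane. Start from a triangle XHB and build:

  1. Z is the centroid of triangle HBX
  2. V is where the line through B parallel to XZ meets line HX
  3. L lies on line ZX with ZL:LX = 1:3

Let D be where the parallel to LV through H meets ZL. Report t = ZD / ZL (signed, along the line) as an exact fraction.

t = 7

Assign X = (0, 0), H = (1, 0), B = (0, 1) — the answer is frame-independent, so this choice is without loss of generality.
1. Z is the centroid of triangle HBX ⇒ Z = (1/3, 1/3)
2. V is where the line through B parallel to XZ meets line HX ⇒ V = (-1, 0)
3. L lies on line ZX with ZL:LX = 1:3 ⇒ L = (1/4, 1/4)
through H parallel to LV: direction (-5/4, -1/4); meets ZL at D = (-1/4, -1/4)
D = Z + t·(L−Z) with t = 7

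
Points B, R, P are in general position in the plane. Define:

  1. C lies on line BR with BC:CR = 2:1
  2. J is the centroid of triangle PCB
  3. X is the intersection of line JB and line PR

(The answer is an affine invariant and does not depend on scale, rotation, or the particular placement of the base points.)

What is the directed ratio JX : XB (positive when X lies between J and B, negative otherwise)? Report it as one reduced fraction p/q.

JX:XB = -4/9

Assign B = (0, 0), R = (1, 0), P = (0, 1) — the answer is frame-independent, so this choice is without loss of generality.
1. C lies on line BR with BC:CR = 2:1 ⇒ C = (2/3, 0)
2. J is the centroid of triangle PCB ⇒ J = (2/9, 1/3)
3. X is the intersection of line JB and line PR ⇒ X = (2/5, 3/5)
X = J + t·(B−J) with t = -4/5, so JX:XB = t:(1−t) = -4/5:9/5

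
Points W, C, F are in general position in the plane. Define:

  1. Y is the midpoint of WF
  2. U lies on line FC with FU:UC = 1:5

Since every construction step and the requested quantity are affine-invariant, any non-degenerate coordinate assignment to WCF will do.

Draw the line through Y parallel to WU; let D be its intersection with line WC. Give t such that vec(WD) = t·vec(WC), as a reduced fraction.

t = -1/10

Set W = (0, 0), C = (1, 0), F = (0, 1); any affine frame gives the same invariant.
1. Y is the midpoint of WF ⇒ Y = (0, 1/2)
2. U lies on line FC with FU:UC = 1:5 ⇒ U = (1/6, 5/6)
through Y parallel to WU: direction (1/6, 5/6); meets WC at D = (-1/10, 0)
D = W + t·(C−W) with t = -1/10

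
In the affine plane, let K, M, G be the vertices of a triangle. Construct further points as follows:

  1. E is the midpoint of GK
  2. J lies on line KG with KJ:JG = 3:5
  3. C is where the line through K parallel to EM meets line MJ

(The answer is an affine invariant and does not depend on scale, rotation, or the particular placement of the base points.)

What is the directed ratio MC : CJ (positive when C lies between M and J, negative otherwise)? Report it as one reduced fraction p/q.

MC:CJ = -4/3

Assign K = (0, 0), M = (1, 0), G = (0, 1) — the answer is frame-independent, so this choice is without loss of generality.
1. E is the midpoint of GK ⇒ E = (0, 1/2)
2. J lies on line KG with KJ:JG = 3:5 ⇒ J = (0, 3/8)
3. C is where the line through K parallel to EM meets line MJ ⇒ C = (-3, 3/2)
C = M + t·(J−M) with t = 4, so MC:CJ = t:(1−t) = 4:-3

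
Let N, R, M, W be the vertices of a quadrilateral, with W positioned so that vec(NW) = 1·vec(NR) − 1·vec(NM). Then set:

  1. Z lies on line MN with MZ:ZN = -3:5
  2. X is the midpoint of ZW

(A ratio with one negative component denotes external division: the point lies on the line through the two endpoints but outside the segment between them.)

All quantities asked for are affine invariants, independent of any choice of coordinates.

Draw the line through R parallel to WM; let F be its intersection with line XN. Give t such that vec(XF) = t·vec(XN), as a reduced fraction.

Set N = (0, 0), R = (1, 0), M = (0, 1), W = (1, -1); any affine frame gives the same invariant.
1. Z lies on line MN with MZ:ZN = -3:5 ⇒ Z = (0, 5/2)
2. X is the midpoint of ZW ⇒ X = (1/2, 3/4)
through R parallel to WM: direction (-1, 2); meets XN at F = (4/7, 6/7)
F = X + t·(N−X) with t = -1/7

t = -1/7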